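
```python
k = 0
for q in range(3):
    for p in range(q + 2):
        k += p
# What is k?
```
Trace:
  k=0
  k=0, q=0, p=0
  k=1, q=0, p=1
  k=1, q=1, p=0
  k=2, q=1, p=1
  k=4, q=1, p=2
  k=4, q=2, p=0
  k=5, q=2, p=1
  k=7, q=2, p=2
  k=10, q=2, p=3

Final answer: 10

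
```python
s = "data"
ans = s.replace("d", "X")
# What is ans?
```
Trace:
  s='data'
  s='data', ans='Xata'

Final answer: 'Xata'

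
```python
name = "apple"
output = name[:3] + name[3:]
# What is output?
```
Trace:
  name='apple'
  name='apple', output='apple'

Final answer: 'apple'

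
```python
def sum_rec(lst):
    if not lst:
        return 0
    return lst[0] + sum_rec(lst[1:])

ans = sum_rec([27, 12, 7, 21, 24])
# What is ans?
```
Call trace:
sum_rec(lst=[27, 12, 7, 21, 24])
  sum_rec(lst=[12, 7, 21, 24])
    sum_rec(lst=[7, 21, 24])
      sum_rec(lst=[21, 24])
        sum_rec(lst=[24])
          sum_rec(lst=[])
          -> return 0
        -> return 24
      -> return 45
    -> return 52
  -> return 64
-> return 91

Final answer: 91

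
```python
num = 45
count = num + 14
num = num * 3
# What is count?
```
Trace:
  num=45
  num=45, count=59
  num=135, count=59

Final answer: 59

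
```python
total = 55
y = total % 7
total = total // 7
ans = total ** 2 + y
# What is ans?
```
Trace:
  total=55
  total=55, y=6
  total=7, y=6
  total=7, y=6, ans=55

Final answer: 55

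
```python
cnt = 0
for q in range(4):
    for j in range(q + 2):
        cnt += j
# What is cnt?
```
Trace:
  cnt=0
  cnt=0, q=0, j=0
  cnt=1, q=0, j=1
  cnt=1, q=1, j=0
  cnt=2, q=1, j=1
  cnt=4, q=1, j=2
  cnt=4, q=2, j=0
  cnt=5, q=2, j=1
  cnt=7, q=2, j=2
  cnt=10, q=2, j=3
  cnt=10, q=3, j=0
  cnt=11, q=3, j=1
  cnt=13, q=3, j=2
  cnt=16, q=3, j=3
  cnt=20, q=3, j=4

Final answer: 20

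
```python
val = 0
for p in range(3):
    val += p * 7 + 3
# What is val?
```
Trace:
  val=0
  val=3, p=0
  val=13, p=1
  val=30, p=2

Final answer: 30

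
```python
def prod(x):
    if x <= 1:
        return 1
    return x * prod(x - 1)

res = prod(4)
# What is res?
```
Call trace:
prod(x=4)
  prod(x=3)
    prod(x=2)
      prod(x=1)
      -> return 1
    -> return 2
  -> return 6
-> return 24

Final answer: 24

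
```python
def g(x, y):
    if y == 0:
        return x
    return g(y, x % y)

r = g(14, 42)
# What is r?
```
Call trace:
g(x=14, y=42)
  g(x=42, y=14)
    g(x=14, y=0)
    -> return 14
  -> return 14
-> return 14

Final answer: 14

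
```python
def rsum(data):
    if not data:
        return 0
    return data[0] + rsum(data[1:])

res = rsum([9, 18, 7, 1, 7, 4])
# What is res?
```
Call trace:
rsum(data=[9, 18, 7, 1, 7, 4])
  rsum(data=[18, 7, 1, 7, 4])
    rsum(data=[7, 1, 7, 4])
      rsum(data=[1, 7, 4])
        rsum(data=[7, 4])
          rsum(data=[4])
            rsum(data=[])
            -> return 0
          -> return 4
        -> return 11
      -> return 12
    -> return 19
  -> return 37
-> return 46

Final answer: 46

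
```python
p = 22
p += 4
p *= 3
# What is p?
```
Trace:
  p=22
  p=26
  p=78

Final answer: 78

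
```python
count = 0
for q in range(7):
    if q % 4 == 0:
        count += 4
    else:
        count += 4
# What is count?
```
Trace:
  count=0
  count=4, q=0
  count=8, q=1
  count=12, q=2
  count=16, q=3
  count=20, q=4
  count=24, q=5
  count=28, q=6

Final answer: 28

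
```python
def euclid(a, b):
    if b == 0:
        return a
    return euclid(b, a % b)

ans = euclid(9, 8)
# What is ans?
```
Call trace:
euclid(a=9, b=8)
  euclid(a=8, b=1)
    euclid(a=1, b=0)
    -> return 1
  -> return 1
-> return 1

Final answer: 1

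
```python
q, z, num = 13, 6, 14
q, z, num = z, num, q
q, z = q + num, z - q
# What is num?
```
Trace:
  q=13, z=6, num=14
  q=6, z=14, num=13
  q=19, z=8, num=13

Final answer: 13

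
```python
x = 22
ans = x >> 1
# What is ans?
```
Trace:
  x=22
  x=22, ans=11

Final answer: 11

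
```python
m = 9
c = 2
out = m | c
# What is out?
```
Trace:
  m=9
  m=9, c=2
  m=9, c=2, out=11

Final answer: 11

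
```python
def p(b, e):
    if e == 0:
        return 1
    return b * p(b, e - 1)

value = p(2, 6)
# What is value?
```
Call trace:
p(b=2, e=6)
  p(b=2, e=5)
    p(b=2, e=4)
      p(b=2, e=3)
        p(b=2, e=2)
          p(b=2, e=1)
            p(b=2, e=0)
            -> return 1
          -> return 2
        -> return 4
      -> return 8
    -> return 16
  -> return 32
-> return 64

Final answer: 64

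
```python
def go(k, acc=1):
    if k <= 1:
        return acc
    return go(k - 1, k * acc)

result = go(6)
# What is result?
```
Call trace:
go(k=6, acc=1)
  go(k=5, acc=6)
    go(k=4, acc=30)
      go(k=3, acc=120)
        go(k=2, acc=360)
          go(k=1, acc=720)
          -> return 720
        -> return 720
      -> return 720
    -> return 720
  -> return 720
-> return 720

Final answer: 720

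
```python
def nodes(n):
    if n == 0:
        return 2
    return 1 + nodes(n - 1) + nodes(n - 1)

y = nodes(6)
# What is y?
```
Call trace (a repeated sub-call is expanded the first time; later identical calls just restate its return value):
nodes(n=6)
  nodes(n=5)
    nodes(n=4)
      nodes(n=3)
        nodes(n=2)
          nodes(n=1)
            nodes(n=0)
            -> return 2
            nodes(n=0)
            -> return 2
          -> return 5
          nodes(n=1) -> return 5  (same call as traced above)
        -> return 11
        nodes(n=2) -> return 11  (same call as traced above)
      -> return 23
      nodes(n=3) -> return 23  (same call as traced above)
    -> return 47
    nodes(n=4) -> return 47  (same call as traced above)
  -> return 95
  nodes(n=5) -> return 95  (same call as traced above)
-> return 191

Final answer: 191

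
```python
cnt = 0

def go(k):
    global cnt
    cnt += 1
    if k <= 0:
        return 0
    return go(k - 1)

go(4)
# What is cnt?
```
Call trace:
go(k=4)
  go(k=3)
    go(k=2)
      go(k=1)
        go(k=0)
        -> return 0
      -> return 0
    -> return 0
  -> return 0
-> return 0

cnt is incremented once per call. go is entered once for each k = 4, 3, 2, 1, 0 (the k <= 0 call returns without recursing), i.e. 4 + 1 calls.
cnt = 5

Final answer: 5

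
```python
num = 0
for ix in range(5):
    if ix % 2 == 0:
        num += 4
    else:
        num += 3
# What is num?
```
Trace:
  num=0
  num=4, ix=0
  num=7, ix=1
  num=11, ix=2
  num=14, ix=3
  num=18, ix=4

Final answer: 18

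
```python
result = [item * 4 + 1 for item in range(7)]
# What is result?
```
Trace:
  item=0
  item=1
  item=2
  item=3
  item=4
  item=5
  item=6
  result=[1, 5, 9, 13, 17, 21, 25]

Final answer: [1, 5, 9, 13, 17, 21, 25]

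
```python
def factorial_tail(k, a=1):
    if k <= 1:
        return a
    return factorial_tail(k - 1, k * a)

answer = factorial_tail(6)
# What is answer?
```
Call trace:
factorial_tail(k=6, a=1)
  factorial_tail(k=5, a=6)
    factorial_tail(k=4, a=30)
      factorial_tail(k=3, a=120)
        factorial_tail(k=2, a=360)
          factorial_tail(k=1, a=720)
          -> return 720
        -> return 720
      -> return 720
    -> return 720
  -> return 720
-> return 720

Final answer: 720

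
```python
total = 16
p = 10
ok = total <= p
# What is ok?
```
Trace:
  total=16
  total=16, p=10
  total=16, p=10, ok=False

Final answer: False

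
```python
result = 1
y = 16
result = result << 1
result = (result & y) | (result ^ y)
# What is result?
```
Trace:
  result=1
  result=1, y=16
  result=2, y=16
  result=18, y=16

Final answer: 18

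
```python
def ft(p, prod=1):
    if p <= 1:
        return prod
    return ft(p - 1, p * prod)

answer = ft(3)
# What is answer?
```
Call trace:
ft(p=3, prod=1)
  ft(p=2, prod=3)
    ft(p=1, prod=6)
    -> return 6
  -> return 6
-> return 6

Final answer: 6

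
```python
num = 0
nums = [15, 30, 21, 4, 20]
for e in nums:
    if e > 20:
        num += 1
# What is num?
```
Trace:
  num=0
  num=0, e=15
  num=1, e=30
  num=2, e=21
  num=2, e=4
  num=2, e=20

Final answer: 2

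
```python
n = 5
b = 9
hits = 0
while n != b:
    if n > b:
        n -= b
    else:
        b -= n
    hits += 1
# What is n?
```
Trace:
  n=5
  n=5, b=9
  n=5, b=9, hits=0
  n=5, b=4, hits=1
  n=1, b=4, hits=2
  n=1, b=3, hits=3
  n=1, b=2, hits=4
  n=1, b=1, hits=5

Final answer: 1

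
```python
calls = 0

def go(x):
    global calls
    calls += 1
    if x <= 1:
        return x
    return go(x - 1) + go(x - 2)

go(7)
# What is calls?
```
Call trace (a repeated sub-call is expanded the first time; later identical calls just restate its return value):
go(x=7)
  go(x=6)
    go(x=5)
      go(x=4)
        go(x=3)
          go(x=2)
            go(x=1)
            -> return 1
            go(x=0)
            -> return 0
          -> return 1
          go(x=1)
          -> return 1
        -> return 2
        go(x=2) -> return 1  (same call as traced above)
      -> return 3
      go(x=3) -> return 2  (same call as traced above)
    -> return 5
    go(x=4) -> return 3  (same call as traced above)
  -> return 8
  go(x=5) -> return 5  (same call as traced above)
-> return 13

calls is incremented once per call, so count the calls in each subtree. Let C(x) = number of calls made by go(x).
C(0) = C(1) = 1 (base case, no recursion); C(x) = 1 + C(x - 1) + C(x - 2) otherwise.
C(2) = 1 + C(1) + C(0) = 1 + 1 + 1 = 3
C(3) = 1 + C(2) + C(1) = 1 + 3 + 1 = 5
C(4) = 1 + C(3) + C(2) = 1 + 5 + 3 = 9
C(5) = 1 + C(4) + C(3) = 1 + 9 + 5 = 15
C(6) = 1 + C(5) + C(4) = 1 + 15 + 9 = 25
C(7) = 1 + C(6) + C(5) = 1 + 25 + 15 = 41
calls = C(7) = 41

Final answer: 41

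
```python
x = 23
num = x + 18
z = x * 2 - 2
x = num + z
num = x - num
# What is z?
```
Trace:
  x=23
  x=23, num=41
  x=23, num=41, z=44
  x=85, num=41, z=44
  x=85, num=44, z=44

Final answer: 44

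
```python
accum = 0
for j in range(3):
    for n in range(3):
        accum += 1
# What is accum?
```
Trace:
  accum=0
  accum=1, j=0, n=0
  accum=2, j=0, n=1
  accum=3, j=0, n=2
  accum=4, j=1, n=0
  accum=5, j=1, n=1
  accum=6, j=1, n=2
  accum=7, j=2, n=0
  accum=8, j=2, n=1
  accum=9, j=2, n=2

Final answer: 9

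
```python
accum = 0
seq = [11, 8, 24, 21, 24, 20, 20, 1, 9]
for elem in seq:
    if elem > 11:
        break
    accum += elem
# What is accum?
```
Trace:
  accum=0
  accum=11, elem=11
  accum=19, elem=8
  accum=19, elem=24

Final answer: 19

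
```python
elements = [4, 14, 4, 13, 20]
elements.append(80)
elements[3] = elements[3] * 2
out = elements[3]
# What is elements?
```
Trace:
  elements=[4, 14, 4, 13, 20]
  elements=[4, 14, 4, 13, 20, 80]
  elements=[4, 14, 4, 26, 20, 80]
  elements=[4, 14, 4, 26, 20, 80], out=26

Final answer: [4, 14, 4, 26, 20, 80]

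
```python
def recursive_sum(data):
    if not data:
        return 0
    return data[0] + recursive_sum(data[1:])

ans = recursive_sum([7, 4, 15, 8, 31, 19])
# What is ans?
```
Call trace:
recursive_sum(data=[7, 4, 15, 8, 31, 19])
  recursive_sum(data=[4, 15, 8, 31, 19])
    recursive_sum(data=[15, 8, 31, 19])
      recursive_sum(data=[8, 31, 19])
        recursive_sum(data=[31, 19])
          recursive_sum(data=[19])
            recursive_sum(data=[])
            -> return 0
          -> return 19
        -> return 50
      -> return 58
    -> return 73
  -> return 77
-> return 84

Final answer: 84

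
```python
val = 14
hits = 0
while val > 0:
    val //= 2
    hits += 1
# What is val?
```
Trace:
  val=14
  val=14, hits=0
  val=7, hits=1
  val=3, hits=2
  val=1, hits=3
  val=0, hits=4

Final answer: 0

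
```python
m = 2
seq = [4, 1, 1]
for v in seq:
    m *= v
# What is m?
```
Trace:
  m=2
  m=8, v=4
  m=8, v=1
  m=8, v=1

Final answer: 8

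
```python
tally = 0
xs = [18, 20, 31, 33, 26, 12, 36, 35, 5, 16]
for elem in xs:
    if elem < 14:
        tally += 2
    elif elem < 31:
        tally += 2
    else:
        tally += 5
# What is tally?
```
Trace:
  tally=0
  tally=2, elem=18
  tally=4, elem=20
  tally=9, elem=31
  tally=14, elem=33
  tally=16, elem=26
  tally=18, elem=12
  tally=23, elem=36
  tally=28, elem=35
  tally=30, elem=5
  tally=32, elem=16

Final answer: 32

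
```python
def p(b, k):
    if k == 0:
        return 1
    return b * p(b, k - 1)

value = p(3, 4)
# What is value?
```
Call trace:
p(b=3, k=4)
  p(b=3, k=3)
    p(b=3, k=2)
      p(b=3, k=1)
        p(b=3, k=0)
        -> return 1
      -> return 3
    -> return 9
  -> return 27
-> return 81

Final answer: 81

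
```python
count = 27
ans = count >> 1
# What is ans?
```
Trace:
  count=27
  count=27, ans=13

Final answer: 13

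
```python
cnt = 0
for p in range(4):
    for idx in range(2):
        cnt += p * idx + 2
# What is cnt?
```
Trace:
  cnt=0
  cnt=2, p=0, idx=0
  cnt=4, p=0, idx=1
  cnt=6, p=1, idx=0
  cnt=9, p=1, idx=1
  cnt=11, p=2, idx=0
  cnt=15, p=2, idx=1
  cnt=17, p=3, idx=0
  cnt=22, p=3, idx=1

Final answer: 22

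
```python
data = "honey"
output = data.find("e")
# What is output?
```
Trace:
  data='honey'
  data='honey', output=3

Final answer: 3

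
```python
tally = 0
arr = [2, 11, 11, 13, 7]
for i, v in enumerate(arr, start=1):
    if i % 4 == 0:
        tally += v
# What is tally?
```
Trace:
  tally=0
  tally=0, i=1, v=2
  tally=0, i=2, v=11
  tally=0, i=3, v=11
  tally=13, i=4, v=13
  tally=13, i=5, v=7

Final answer: 13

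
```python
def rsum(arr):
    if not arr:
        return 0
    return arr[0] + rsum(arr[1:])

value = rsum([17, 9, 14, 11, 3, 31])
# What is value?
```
Call trace:
rsum(arr=[17, 9, 14, 11, 3, 31])
  rsum(arr=[9, 14, 11, 3, 31])
    rsum(arr=[14, 11, 3, 31])
      rsum(arr=[11, 3, 31])
        rsum(arr=[3, 31])
          rsum(arr=[31])
            rsum(arr=[])
            -> return 0
          -> return 31
        -> return 34
      -> return 45
    -> return 59
  -> return 68
-> return 85

Final answer: 85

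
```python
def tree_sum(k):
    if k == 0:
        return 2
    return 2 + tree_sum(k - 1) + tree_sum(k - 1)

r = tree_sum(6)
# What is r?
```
Call trace (a repeated sub-call is expanded the first time; later identical calls just restate its return value):
tree_sum(k=6)
  tree_sum(k=5)
    tree_sum(k=4)
      tree_sum(k=3)
        tree_sum(k=2)
          tree_sum(k=1)
            tree_sum(k=0)
            -> return 2
            tree_sum(k=0)
            -> return 2
          -> return 6
          tree_sum(k=1) -> return 6  (same call as traced above)
        -> return 14
        tree_sum(k=2) -> return 14  (same call as traced above)
      -> return 30
      tree_sum(k=3) -> return 30  (same call as traced above)
    -> return 62
    tree_sum(k=4) -> return 62  (same call as traced above)
  -> return 126
  tree_sum(k=5) -> return 126  (same call as traced above)
-> return 254

Final answer: 254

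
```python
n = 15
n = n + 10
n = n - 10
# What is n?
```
Trace:
  n=15
  n=25
  n=15

Final answer: 15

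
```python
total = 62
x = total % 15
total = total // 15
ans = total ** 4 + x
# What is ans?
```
Trace:
  total=62
  total=62, x=2
  total=4, x=2
  total=4, x=2, ans=258

Final answer: 258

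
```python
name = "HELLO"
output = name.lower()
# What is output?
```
Trace:
  name='HELLO'
  name='HELLO', output='hello'

Final answer: 'hello'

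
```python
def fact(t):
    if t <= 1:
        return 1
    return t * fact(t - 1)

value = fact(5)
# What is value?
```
Call trace:
fact(t=5)
  fact(t=4)
    fact(t=3)
      fact(t=2)
        fact(t=1)
        -> return 1
      -> return 2
    -> return 6
  -> return 24
-> return 120

Final answer: 120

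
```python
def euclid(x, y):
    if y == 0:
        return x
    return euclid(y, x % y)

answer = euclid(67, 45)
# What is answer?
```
Call trace:
euclid(x=67, y=45)
  euclid(x=45, y=22)
    euclid(x=22, y=1)
      euclid(x=1, y=0)
      -> return 1
    -> return 1
  -> return 1
-> return 1

Final answer: 1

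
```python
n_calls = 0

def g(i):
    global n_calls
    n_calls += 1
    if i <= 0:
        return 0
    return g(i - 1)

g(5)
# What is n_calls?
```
Call trace:
g(i=5)
  g(i=4)
    g(i=3)
      g(i=2)
        g(i=1)
          g(i=0)
          -> return 0
        -> return 0
      -> return 0
    -> return 0
  -> return 0
-> return 0

n_calls is incremented once per call. g is entered once for each i = 5, 4, 3, 2, 1, 0 (the i <= 0 call returns without recursing), i.e. 5 + 1 calls.
n_calls = 6

Final answer: 6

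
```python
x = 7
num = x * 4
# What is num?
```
Trace:
  x=7
  x=7, num=28

Final answer: 28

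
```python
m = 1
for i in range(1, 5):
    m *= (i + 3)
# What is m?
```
Trace:
  m=1
  m=4, i=1
  m=20, i=2
  m=120, i=3
  m=840, i=4

Final answer: 840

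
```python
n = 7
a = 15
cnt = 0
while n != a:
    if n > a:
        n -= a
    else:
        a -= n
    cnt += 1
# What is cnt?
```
Trace:
  n=7
  n=7, a=15
  n=7, a=15, cnt=0
  n=7, a=8, cnt=1
  n=7, a=1, cnt=2
  n=6, a=1, cnt=3
  n=5, a=1, cnt=4
  n=4, a=1, cnt=5
  n=3, a=1, cnt=6
  n=2, a=1, cnt=7
  n=1, a=1, cnt=8

Final answer: 8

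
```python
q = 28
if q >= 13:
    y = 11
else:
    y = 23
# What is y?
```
Trace:
  q=28
  q=28, y=11

Final answer: 11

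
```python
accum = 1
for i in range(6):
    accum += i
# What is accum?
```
Trace:
  accum=1
  accum=1, i=0
  accum=2, i=1
  accum=4, i=2
  accum=7, i=3
  accum=11, i=4
  accum=16, i=5

Final answer: 16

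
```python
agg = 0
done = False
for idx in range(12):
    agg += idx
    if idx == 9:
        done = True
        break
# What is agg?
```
Trace:
  agg=0
  agg=0, done=False
  agg=0, done=False, idx=0
  agg=1, done=False, idx=1
  agg=3, done=False, idx=2
  agg=6, done=False, idx=3
  agg=10, done=False, idx=4
  agg=15, done=False, idx=5
  agg=21, done=False, idx=6
  agg=28, done=False, idx=7
  agg=36, done=False, idx=8
  agg=45, done=True, idx=9

Final answer: 45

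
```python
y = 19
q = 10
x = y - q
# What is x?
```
Trace:
  y=19
  y=19, q=10
  y=19, q=10, x=9

Final answer: 9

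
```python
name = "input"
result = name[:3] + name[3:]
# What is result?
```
Trace:
  name='input'
  name='input', result='input'

Final answer: 'input'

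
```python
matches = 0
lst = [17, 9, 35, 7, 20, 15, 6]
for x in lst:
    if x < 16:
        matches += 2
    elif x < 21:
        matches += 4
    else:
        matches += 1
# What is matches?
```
Trace:
  matches=0
  matches=4, x=17
  matches=6, x=9
  matches=7, x=35
  matches=9, x=7
  matches=13, x=20
  matches=15, x=15
  matches=17, x=6

Final answer: 17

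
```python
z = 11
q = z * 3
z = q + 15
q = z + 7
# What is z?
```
Trace:
  z=11
  z=11, q=33
  z=48, q=33
  z=48, q=55

Final answer: 48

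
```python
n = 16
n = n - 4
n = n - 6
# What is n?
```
Trace:
  n=16
  n=12
  n=6

Final answer: 6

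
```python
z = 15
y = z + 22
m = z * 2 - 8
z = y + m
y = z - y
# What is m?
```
Trace:
  z=15
  z=15, y=37
  z=15, y=37, m=22
  z=59, y=37, m=22
  z=59, y=22, m=22

Final answer: 22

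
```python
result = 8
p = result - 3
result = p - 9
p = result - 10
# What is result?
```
Trace:
  result=8
  result=8, p=5
  result=-4, p=5
  result=-4, p=-14

Final answer: -4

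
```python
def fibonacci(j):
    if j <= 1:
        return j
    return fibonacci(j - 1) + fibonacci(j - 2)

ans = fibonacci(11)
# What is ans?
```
Call trace (a repeated sub-call is expanded the first time; later identical calls just restate its return value):
fibonacci(j=11)
  fibonacci(j=10)
    fibonacci(j=9)
      fibonacci(j=8)
        fibonacci(j=7)
          fibonacci(j=6)
            fibonacci(j=5)
              fibonacci(j=4)
                fibonacci(j=3)
                  fibonacci(j=2)
                    fibonacci(j=1)
                    -> return 1
                    fibonacci(j=0)
                    -> return 0
                  -> return 1
                  fibonacci(j=1)
                  -> return 1
                -> return 2
                fibonacci(j=2) -> return 1  (same call as traced above)
              -> return 3
              fibonacci(j=3) -> return 2  (same call as traced above)
            -> return 5
            fibonacci(j=4) -> return 3  (same call as traced above)
          -> return 8
          fibonacci(j=5) -> return 5  (same call as traced above)
        -> return 13
        fibonacci(j=6) -> return 8  (same call as traced above)
      -> return 21
      fibonacci(j=7) -> return 13  (same call as traced above)
    -> return 34
    fibonacci(j=8) -> return 21  (same call as traced above)
  -> return 55
  fibonacci(j=9) -> return 34  (same call as traced above)
-> return 89

Final answer: 89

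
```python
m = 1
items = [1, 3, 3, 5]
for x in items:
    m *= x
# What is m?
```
Trace:
  m=1
  m=1, x=1
  m=3, x=3
  m=9, x=3
  m=45, x=5

Final answer: 45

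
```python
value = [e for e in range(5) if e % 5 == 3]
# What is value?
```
Trace:
  e=0
  e=1
  e=2
  e=3
  e=4
  value=[3]

Final answer: [3]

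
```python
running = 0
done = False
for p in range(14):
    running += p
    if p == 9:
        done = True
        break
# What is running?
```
Trace:
  running=0
  running=0, done=False
  running=0, done=False, p=0
  running=1, done=False, p=1
  running=3, done=False, p=2
  running=6, done=False, p=3
  running=10, done=False, p=4
  running=15, done=False, p=5
  running=21, done=False, p=6
  running=28, done=False, p=7
  running=36, done=False, p=8
  running=45, done=True, p=9

Final answer: 45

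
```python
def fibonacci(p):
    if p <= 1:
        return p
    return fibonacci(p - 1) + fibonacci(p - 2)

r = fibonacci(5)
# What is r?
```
Call trace (a repeated sub-call is expanded the first time; later identical calls just restate its return value):
fibonacci(p=5)
  fibonacci(p=4)
    fibonacci(p=3)
      fibonacci(p=2)
        fibonacci(p=1)
        -> return 1
        fibonacci(p=0)
        -> return 0
      -> return 1
      fibonacci(p=1)
      -> return 1
    -> return 2
    fibonacci(p=2) -> return 1  (same call as traced above)
  -> return 3
  fibonacci(p=3) -> return 2  (same call as traced above)
-> return 5

Final answer: 5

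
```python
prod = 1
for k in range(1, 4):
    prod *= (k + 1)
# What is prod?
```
Trace:
  prod=1
  prod=2, k=1
  prod=6, k=2
  prod=24, k=3

Final answer: 24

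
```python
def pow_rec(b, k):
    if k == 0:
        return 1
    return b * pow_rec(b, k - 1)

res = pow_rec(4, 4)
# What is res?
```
Call trace:
pow_rec(b=4, k=4)
  pow_rec(b=4, k=3)
    pow_rec(b=4, k=2)
      pow_rec(b=4, k=1)
        pow_rec(b=4, k=0)
        -> return 1
      -> return 4
    -> return 16
  -> return 64
-> return 256

Final answer: 256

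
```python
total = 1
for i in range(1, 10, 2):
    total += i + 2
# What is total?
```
Trace:
  total=1
  total=4, i=1
  total=9, i=3
  total=16, i=5
  total=25, i=7
  total=36, i=9

Final answer: 36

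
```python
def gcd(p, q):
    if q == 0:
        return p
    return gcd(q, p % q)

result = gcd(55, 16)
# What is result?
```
Call trace:
gcd(p=55, q=16)
  gcd(p=16, q=7)
    gcd(p=7, q=2)
      gcd(p=2, q=1)
        gcd(p=1, q=0)
        -> return 1
      -> return 1
    -> return 1
  -> return 1
-> return 1

Final answer: 1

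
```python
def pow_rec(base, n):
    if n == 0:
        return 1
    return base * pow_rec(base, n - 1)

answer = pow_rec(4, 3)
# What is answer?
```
Call trace:
pow_rec(base=4, n=3)
  pow_rec(base=4, n=2)
    pow_rec(base=4, n=1)
      pow_rec(base=4, n=0)
      -> return 1
    -> return 4
  -> return 16
-> return 64

Final answer: 64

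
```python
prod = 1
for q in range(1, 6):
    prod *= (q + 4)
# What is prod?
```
Trace:
  prod=1
  prod=5, q=1
  prod=30, q=2
  prod=210, q=3
  prod=1680, q=4
  prod=15120, q=5

Final answer: 15120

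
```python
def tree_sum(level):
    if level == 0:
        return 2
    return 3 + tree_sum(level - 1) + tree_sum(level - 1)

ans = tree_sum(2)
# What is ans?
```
Call trace (a repeated sub-call is expanded the first time; later identical calls just restate its return value):
tree_sum(level=2)
  tree_sum(level=1)
    tree_sum(level=0)
    -> return 2
    tree_sum(level=0)
    -> return 2
  -> return 7
  tree_sum(level=1) -> return 7  (same call as traced above)
-> return 17

Final answer: 17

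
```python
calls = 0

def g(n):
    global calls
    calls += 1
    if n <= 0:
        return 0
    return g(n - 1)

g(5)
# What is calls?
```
Call trace:
g(n=5)
  g(n=4)
    g(n=3)
      g(n=2)
        g(n=1)
          g(n=0)
          -> return 0
        -> return 0
      -> return 0
    -> return 0
  -> return 0
-> return 0

calls is incremented once per call. g is entered once for each n = 5, 4, 3, 2, 1, 0 (the n <= 0 call returns without recursing), i.e. 5 + 1 calls.
calls = 6

Final answer: 6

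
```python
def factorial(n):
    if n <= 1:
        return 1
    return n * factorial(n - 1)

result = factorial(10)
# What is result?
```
Call trace:
factorial(n=10)
  factorial(n=9)
    factorial(n=8)
      factorial(n=7)
        factorial(n=6)
          factorial(n=5)
            factorial(n=4)
              factorial(n=3)
                factorial(n=2)
                  factorial(n=1)
                  -> return 1
                -> return 2
              -> return 6
            -> return 24
          -> return 120
        -> return 720
      -> return 5040
    -> return 40320
  -> return 362880
-> return 3628800

Final answer: 3628800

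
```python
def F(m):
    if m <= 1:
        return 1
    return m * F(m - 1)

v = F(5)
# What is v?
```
Call trace:
F(m=5)
  F(m=4)
    F(m=3)
      F(m=2)
        F(m=1)
        -> return 1
      -> return 2
    -> return 6
  -> return 24
-> return 120

Final answer: 120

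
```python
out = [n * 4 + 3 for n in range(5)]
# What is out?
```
Trace:
  n=0
  n=1
  n=2
  n=3
  n=4
  out=[3, 7, 11, 15, 19]

Final answer: [3, 7, 11, 15, 19]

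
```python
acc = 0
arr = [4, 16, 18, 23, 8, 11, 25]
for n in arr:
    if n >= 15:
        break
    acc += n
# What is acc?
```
Trace:
  acc=0
  acc=4, n=4
  acc=4, n=16

Final answer: 4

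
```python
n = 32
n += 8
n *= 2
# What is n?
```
Trace:
  n=32
  n=40
  n=80

Final answer: 80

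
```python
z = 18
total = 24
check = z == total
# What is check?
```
Trace:
  z=18
  z=18, total=24
  z=18, total=24, check=False

Final answer: False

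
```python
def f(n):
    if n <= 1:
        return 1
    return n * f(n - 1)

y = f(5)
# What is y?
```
Call trace:
f(n=5)
  f(n=4)
    f(n=3)
      f(n=2)
        f(n=1)
        -> return 1
      -> return 2
    -> return 6
  -> return 24
-> return 120

Final answer: 120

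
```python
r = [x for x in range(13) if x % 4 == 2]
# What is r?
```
Trace:
  x=0
  x=1
  x=2
  x=3
  x=4
  x=5
  x=6
  x=7
  x=8
  x=9
  x=10
  x=11
  x=12
  r=[2, 6, 10]

Final answer: [2, 6, 10]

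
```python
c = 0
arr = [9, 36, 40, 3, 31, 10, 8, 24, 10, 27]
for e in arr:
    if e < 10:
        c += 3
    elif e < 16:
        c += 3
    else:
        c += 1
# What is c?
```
Trace:
  c=0
  c=3, e=9
  c=4, e=36
  c=5, e=40
  c=8, e=3
  c=9, e=31
  c=12, e=10
  c=15, e=8
  c=16, e=24
  c=19, e=10
  c=20, e=27

Final answer: 20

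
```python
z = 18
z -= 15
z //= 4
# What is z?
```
Trace:
  z=18
  z=3
  z=0

Final answer: 0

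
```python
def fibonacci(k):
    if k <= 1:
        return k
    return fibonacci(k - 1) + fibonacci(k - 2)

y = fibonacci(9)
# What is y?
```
Call trace (a repeated sub-call is expanded the first time; later identical calls just restate its return value):
fibonacci(k=9)
  fibonacci(k=8)
    fibonacci(k=7)
      fibonacci(k=6)
        fibonacci(k=5)
          fibonacci(k=4)
            fibonacci(k=3)
              fibonacci(k=2)
                fibonacci(k=1)
                -> return 1
                fibonacci(k=0)
                -> return 0
              -> return 1
              fibonacci(k=1)
              -> return 1
            -> return 2
            fibonacci(k=2) -> return 1  (same call as traced above)
          -> return 3
          fibonacci(k=3) -> return 2  (same call as traced above)
        -> return 5
        fibonacci(k=4) -> return 3  (same call as traced above)
      -> return 8
      fibonacci(k=5) -> return 5  (same call as traced above)
    -> return 13
    fibonacci(k=6) -> return 8  (same call as traced above)
  -> return 21
  fibonacci(k=7) -> return 13  (same call as traced above)
-> return 34

Final answer: 34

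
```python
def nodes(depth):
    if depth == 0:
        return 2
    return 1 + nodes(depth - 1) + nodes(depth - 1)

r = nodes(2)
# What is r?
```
Call trace (a repeated sub-call is expanded the first time; later identical calls just restate its return value):
nodes(depth=2)
  nodes(depth=1)
    nodes(depth=0)
    -> return 2
    nodes(depth=0)
    -> return 2
  -> return 5
  nodes(depth=1) -> return 5  (same call as traced above)
-> return 11

Final answer: 11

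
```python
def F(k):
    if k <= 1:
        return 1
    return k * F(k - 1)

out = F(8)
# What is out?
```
Call trace:
F(k=8)
  F(k=7)
    F(k=6)
      F(k=5)
        F(k=4)
          F(k=3)
            F(k=2)
              F(k=1)
              -> return 1
            -> return 2
          -> return 6
        -> return 24
      -> return 120
    -> return 720
  -> return 5040
-> return 40320

Final answer: 40320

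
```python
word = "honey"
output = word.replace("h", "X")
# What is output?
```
Trace:
  word='honey'
  word='honey', output='Xoney'

Final answer: 'Xoney'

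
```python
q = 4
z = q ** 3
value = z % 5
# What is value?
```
Trace:
  q=4
  q=4, z=64
  q=4, z=64, value=4

Final answer: 4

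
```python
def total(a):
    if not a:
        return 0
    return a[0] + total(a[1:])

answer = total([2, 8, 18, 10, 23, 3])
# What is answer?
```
Call trace:
total(a=[2, 8, 18, 10, 23, 3])
  total(a=[8, 18, 10, 23, 3])
    total(a=[18, 10, 23, 3])
      total(a=[10, 23, 3])
        total(a=[23, 3])
          total(a=[3])
            total(a=[])
            -> return 0
          -> return 3
        -> return 26
      -> return 36
    -> return 54
  -> return 62
-> return 64

Final answer: 64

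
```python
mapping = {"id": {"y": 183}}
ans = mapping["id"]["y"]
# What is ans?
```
Trace:
  mapping={'id': {'y': 183}}
  mapping={'id': {'y': 183}}, ans=183

Final answer: 183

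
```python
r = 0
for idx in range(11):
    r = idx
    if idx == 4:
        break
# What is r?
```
Trace:
  r=0
  r=0, idx=0
  r=1, idx=1
  r=2, idx=2
  r=3, idx=3
  r=4, idx=4

Final answer: 4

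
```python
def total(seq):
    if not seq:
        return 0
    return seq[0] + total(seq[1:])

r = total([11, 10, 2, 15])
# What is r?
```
Call trace:
total(seq=[11, 10, 2, 15])
  total(seq=[10, 2, 15])
    total(seq=[2, 15])
      total(seq=[15])
        total(seq=[])
        -> return 0
      -> return 15
    -> return 17
  -> return 27
-> return 38

Final answer: 38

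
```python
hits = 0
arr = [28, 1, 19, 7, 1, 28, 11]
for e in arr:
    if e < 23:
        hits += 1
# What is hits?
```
Trace:
  hits=0
  hits=0, e=28
  hits=1, e=1
  hits=2, e=19
  hits=3, e=7
  hits=4, e=1
  hits=4, e=28
  hits=5, e=11

Final answer: 5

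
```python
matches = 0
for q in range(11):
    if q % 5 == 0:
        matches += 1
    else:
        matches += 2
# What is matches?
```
Trace:
  matches=0
  matches=1, q=0
  matches=3, q=1
  matches=5, q=2
  matches=7, q=3
  matches=9, q=4
  matches=10, q=5
  matches=12, q=6
  matches=14, q=7
  matches=16, q=8
  matches=18, q=9
  matches=19, q=10

Final answer: 19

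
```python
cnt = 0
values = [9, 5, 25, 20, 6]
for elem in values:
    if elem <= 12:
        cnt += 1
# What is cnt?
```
Trace:
  cnt=0
  cnt=1, elem=9
  cnt=2, elem=5
  cnt=2, elem=25
  cnt=2, elem=20
  cnt=3, elem=6

Final answer: 3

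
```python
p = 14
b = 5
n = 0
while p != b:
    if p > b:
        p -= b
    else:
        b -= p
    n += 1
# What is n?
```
Trace:
  p=14
  p=14, b=5
  p=14, b=5, n=0
  p=9, b=5, n=1
  p=4, b=5, n=2
  p=4, b=1, n=3
  p=3, b=1, n=4
  p=2, b=1, n=5
  p=1, b=1, n=6

Final answer: 6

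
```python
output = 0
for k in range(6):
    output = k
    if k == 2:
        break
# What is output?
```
Trace:
  output=0
  output=0, k=0
  output=1, k=1
  output=2, k=2

Final answer: 2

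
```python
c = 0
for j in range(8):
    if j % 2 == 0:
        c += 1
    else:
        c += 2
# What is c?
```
Trace:
  c=0
  c=1, j=0
  c=3, j=1
  c=4, j=2
  c=6, j=3
  c=7, j=4
  c=9, j=5
  c=10, j=6
  c=12, j=7

Final answer: 12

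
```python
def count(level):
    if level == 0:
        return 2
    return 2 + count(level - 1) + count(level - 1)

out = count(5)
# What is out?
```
Call trace (a repeated sub-call is expanded the first time; later identical calls just restate its return value):
count(level=5)
  count(level=4)
    count(level=3)
      count(level=2)
        count(level=1)
          count(level=0)
          -> return 2
          count(level=0)
          -> return 2
        -> return 6
        count(level=1) -> return 6  (same call as traced above)
      -> return 14
      count(level=2) -> return 14  (same call as traced above)
    -> return 30
    count(level=3) -> return 30  (same call as traced above)
  -> return 62
  count(level=4) -> return 62  (same call as traced above)
-> return 126

Final answer: 126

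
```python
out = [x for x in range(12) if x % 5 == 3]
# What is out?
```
Trace:
  x=0
  x=1
  x=2
  x=3
  x=4
  x=5
  x=6
  x=7
  x=8
  x=9
  x=10
  x=11
  out=[3, 8]

Final answer: [3, 8]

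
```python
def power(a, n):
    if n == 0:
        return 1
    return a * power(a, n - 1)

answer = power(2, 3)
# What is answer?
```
Call trace:
power(a=2, n=3)
  power(a=2, n=2)
    power(a=2, n=1)
      power(a=2, n=0)
      -> return 1
    -> return 2
  -> return 4
-> return 8

Final answer: 8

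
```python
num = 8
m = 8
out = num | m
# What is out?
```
Trace:
  num=8
  num=8, m=8
  num=8, m=8, out=8

Final answer: 8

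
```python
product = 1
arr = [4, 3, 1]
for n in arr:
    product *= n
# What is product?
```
Trace:
  product=1
  product=4, n=4
  product=12, n=3
  product=12, n=1

Final answer: 12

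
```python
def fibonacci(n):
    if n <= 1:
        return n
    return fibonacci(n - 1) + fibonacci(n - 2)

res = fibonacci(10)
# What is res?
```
Call trace (a repeated sub-call is expanded the first time; later identical calls just restate its return value):
fibonacci(n=10)
  fibonacci(n=9)
    fibonacci(n=8)
      fibonacci(n=7)
        fibonacci(n=6)
          fibonacci(n=5)
            fibonacci(n=4)
              fibonacci(n=3)
                fibonacci(n=2)
                  fibonacci(n=1)
                  -> return 1
                  fibonacci(n=0)
                  -> return 0
                -> return 1
                fibonacci(n=1)
                -> return 1
              -> return 2
              fibonacci(n=2) -> return 1  (same call as traced above)
            -> return 3
            fibonacci(n=3) -> return 2  (same call as traced above)
          -> return 5
          fibonacci(n=4) -> return 3  (same call as traced above)
        -> return 8
        fibonacci(n=5) -> return 5  (same call as traced above)
      -> return 13
      fibonacci(n=6) -> return 8  (same call as traced above)
    -> return 21
    fibonacci(n=7) -> return 13  (same call as traced above)
  -> return 34
  fibonacci(n=8) -> return 21  (same call as traced above)
-> return 55

Final answer: 55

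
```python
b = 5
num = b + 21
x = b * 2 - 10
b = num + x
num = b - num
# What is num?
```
Trace:
  b=5
  b=5, num=26
  b=5, num=26, x=0
  b=26, num=26, x=0
  b=26, num=0, x=0

Final answer: 0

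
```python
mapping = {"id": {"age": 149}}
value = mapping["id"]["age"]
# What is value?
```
Trace:
  mapping={'id': {'age': 149}}
  mapping={'id': {'age': 149}}, value=149

Final answer: 149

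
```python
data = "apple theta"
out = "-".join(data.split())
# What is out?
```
Trace:
  data='apple theta'
  data='apple theta', out='apple-theta'

Final answer: 'apple-theta'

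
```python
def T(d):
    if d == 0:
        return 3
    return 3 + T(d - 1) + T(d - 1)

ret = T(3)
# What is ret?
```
Call trace (a repeated sub-call is expanded the first time; later identical calls just restate its return value):
T(d=3)
  T(d=2)
    T(d=1)
      T(d=0)
      -> return 3
      T(d=0)
      -> return 3
    -> return 9
    T(d=1) -> return 9  (same call as traced above)
  -> return 21
  T(d=2) -> return 21  (same call as traced above)
-> return 45

Final answer: 45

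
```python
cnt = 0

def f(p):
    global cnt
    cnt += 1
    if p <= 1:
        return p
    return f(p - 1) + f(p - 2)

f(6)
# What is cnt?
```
Call trace (a repeated sub-call is expanded the first time; later identical calls just restate its return value):
f(p=6)
  f(p=5)
    f(p=4)
      f(p=3)
        f(p=2)
          f(p=1)
          -> return 1
          f(p=0)
          -> return 0
        -> return 1
        f(p=1)
        -> return 1
      -> return 2
      f(p=2) -> return 1  (same call as traced above)
    -> return 3
    f(p=3) -> return 2  (same call as traced above)
  -> return 5
  f(p=4) -> return 3  (same call as traced above)
-> return 8

cnt is incremented once per call, so count the calls in each subtree. Let C(p) = number of calls made by f(p).
C(0) = C(1) = 1 (base case, no recursion); C(p) = 1 + C(p - 1) + C(p - 2) otherwise.
C(2) = 1 + C(1) + C(0) = 1 + 1 + 1 = 3
C(3) = 1 + C(2) + C(1) = 1 + 3 + 1 = 5
C(4) = 1 + C(3) + C(2) = 1 + 5 + 3 = 9
C(5) = 1 + C(4) + C(3) = 1 + 9 + 5 = 15
C(6) = 1 + C(5) + C(4) = 1 + 15 + 9 = 25
cnt = C(6) = 25

Final answer: 25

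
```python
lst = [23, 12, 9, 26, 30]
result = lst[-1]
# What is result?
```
Trace:
  lst=[23, 12, 9, 26, 30]
  lst=[23, 12, 9, 26, 30], result=30

Final answer: 30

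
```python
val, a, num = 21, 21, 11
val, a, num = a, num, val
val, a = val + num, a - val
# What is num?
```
Trace:
  val=21, a=21, num=11
  val=21, a=11, num=21
  val=42, a=-10, num=21

Final answer: 21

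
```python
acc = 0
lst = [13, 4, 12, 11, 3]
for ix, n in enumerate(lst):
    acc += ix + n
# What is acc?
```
Trace:
  acc=0
  acc=13, ix=0, n=13
  acc=18, ix=1, n=4
  acc=32, ix=2, n=12
  acc=46, ix=3, n=11
  acc=53, ix=4, n=3

Final answer: 53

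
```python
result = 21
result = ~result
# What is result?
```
Trace:
  result=21
  result=-22

Final answer: -22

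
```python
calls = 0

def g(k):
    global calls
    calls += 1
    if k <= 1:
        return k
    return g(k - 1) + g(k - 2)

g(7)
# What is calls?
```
Call trace (a repeated sub-call is expanded the first time; later identical calls just restate its return value):
g(k=7)
  g(k=6)
    g(k=5)
      g(k=4)
        g(k=3)
          g(k=2)
            g(k=1)
            -> return 1
            g(k=0)
            -> return 0
          -> return 1
          g(k=1)
          -> return 1
        -> return 2
        g(k=2) -> return 1  (same call as traced above)
      -> return 3
      g(k=3) -> return 2  (same call as traced above)
    -> return 5
    g(k=4) -> return 3  (same call as traced above)
  -> return 8
  g(k=5) -> return 5  (same call as traced above)
-> return 13

calls is incremented once per call, so count the calls in each subtree. Let C(k) = number of calls made by g(k).
C(0) = C(1) = 1 (base case, no recursion); C(k) = 1 + C(k - 1) + C(k - 2) otherwise.
C(2) = 1 + C(1) + C(0) = 1 + 1 + 1 = 3
C(3) = 1 + C(2) + C(1) = 1 + 3 + 1 = 5
C(4) = 1 + C(3) + C(2) = 1 + 5 + 3 = 9
C(5) = 1 + C(4) + C(3) = 1 + 9 + 5 = 15
C(6) = 1 + C(5) + C(4) = 1 + 15 + 9 = 25
C(7) = 1 + C(6) + C(5) = 1 + 25 + 15 = 41
calls = C(7) = 41

Final answer: 41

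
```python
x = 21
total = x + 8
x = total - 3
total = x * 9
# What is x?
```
Trace:
  x=21
  x=21, total=29
  x=26, total=29
  x=26, total=234

Final answer: 26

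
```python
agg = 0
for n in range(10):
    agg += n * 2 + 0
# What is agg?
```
Trace:
  agg=0
  agg=0, n=0
  agg=2, n=1
  agg=6, n=2
  agg=12, n=3
  agg=20, n=4
  agg=30, n=5
  agg=42, n=6
  agg=56, n=7
  agg=72, n=8
  agg=90, n=9

Final answer: 90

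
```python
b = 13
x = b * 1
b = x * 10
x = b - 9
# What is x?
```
Trace:
  b=13
  b=13, x=13
  b=130, x=13
  b=130, x=121

Final answer: 121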